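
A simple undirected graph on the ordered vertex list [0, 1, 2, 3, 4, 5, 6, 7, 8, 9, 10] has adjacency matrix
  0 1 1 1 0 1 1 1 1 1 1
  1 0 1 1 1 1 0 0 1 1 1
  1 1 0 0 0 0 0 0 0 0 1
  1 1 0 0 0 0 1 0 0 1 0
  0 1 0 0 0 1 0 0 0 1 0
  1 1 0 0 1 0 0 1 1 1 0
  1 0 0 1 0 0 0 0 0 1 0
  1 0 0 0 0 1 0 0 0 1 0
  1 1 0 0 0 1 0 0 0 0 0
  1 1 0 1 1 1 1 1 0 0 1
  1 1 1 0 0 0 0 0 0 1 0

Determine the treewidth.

3

A width-3 tree decomposition is:
Bags: B1 = {0, 1, 5, 8}  B2 = {0, 1, 5, 9}  B3 = {0, 1, 3, 9}  B4 = {0, 3, 6, 9}  B5 = {0, 1, 9, 10}  B6 = {1, 4, 5, 9}  B7 = {0, 5, 7, 9}  B8 = {0, 1, 2, 10}
Tree: B1–B2, B2–B3, B3–B4, B2–B5, B2–B6, B2–B7, B5–B8
Every bag has size at most 4, so the width is 4 − 1 = 3 and tw(G) ≤ 3. For the lower bound, the 4 vertices {0, 1, 5, 8} are pairwise adjacent, and any tree decomposition puts a clique entirely inside one bag — forcing width ≥ 3. Therefore the treewidth is 3.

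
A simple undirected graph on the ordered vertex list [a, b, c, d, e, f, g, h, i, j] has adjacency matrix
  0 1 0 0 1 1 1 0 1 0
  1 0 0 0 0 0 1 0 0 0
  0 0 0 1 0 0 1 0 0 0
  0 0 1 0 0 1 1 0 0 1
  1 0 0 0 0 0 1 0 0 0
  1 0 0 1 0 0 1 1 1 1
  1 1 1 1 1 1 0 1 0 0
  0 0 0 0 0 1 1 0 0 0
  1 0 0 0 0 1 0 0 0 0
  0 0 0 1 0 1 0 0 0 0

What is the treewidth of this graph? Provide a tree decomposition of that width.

Treewidth 2.
Bags: B1 = {f, g, h}  B2 = {a, f, g}  B3 = {d, f, g}  B4 = {c, d, g}  B5 = {a, f, i}  B6 = {a, e, g}  B7 = {d, f, j}  B8 = {a, b, g}
Tree: B1–B2, B2–B3, B3–B4, B2–B5, B2–B6, B3–B7, B6–B8

Every bag has size at most 3, so the width is 3 − 1 = 2 and tw(G) ≤ 2. On the other hand G contains the 3-clique {a, e, g}. A clique must lie in a single bag of any decomposition, so no decomposition can have width below 2. Combining the bounds, tw(G) = 2.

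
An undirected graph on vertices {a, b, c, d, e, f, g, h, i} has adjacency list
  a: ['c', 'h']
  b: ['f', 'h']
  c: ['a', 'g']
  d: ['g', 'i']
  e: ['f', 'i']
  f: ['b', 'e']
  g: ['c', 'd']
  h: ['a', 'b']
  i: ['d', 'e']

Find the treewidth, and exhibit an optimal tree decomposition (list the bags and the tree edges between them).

Every bag has size at most 3, so the width is 3 − 1 = 2 and tw(G) ≤ 2. Since f–b–h–a–c–g–d–i–e–f is a cycle in G, G is not acyclic. Forests are exactly the graphs of treewidth ≤ 1, so tw(G) ≥ 2. Therefore the treewidth is 2.

Treewidth 2.
One optimal decomposition is:
Bags: B1 = {b, f, h}  B2 = {a, f, h}  B3 = {a, c, f}  B4 = {c, f, g}  B5 = {d, f, g}  B6 = {d, f, i}  B7 = {e, f, i}
Tree: B1–B2, B2–B3, B3–B4, B4–B5, B5–B6, B6–B7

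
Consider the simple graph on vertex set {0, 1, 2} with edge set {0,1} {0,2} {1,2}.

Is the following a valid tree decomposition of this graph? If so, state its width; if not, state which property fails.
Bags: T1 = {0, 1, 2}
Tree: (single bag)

Yes; width 2.

Every vertex of G appears in some bag (union = {0, 1, 2}); every edge is covered by a bag; and for each vertex v the set of bags containing v is connected in the bag tree. The decomposition is therefore valid. The largest bag has 3 vertices, so the width is 2.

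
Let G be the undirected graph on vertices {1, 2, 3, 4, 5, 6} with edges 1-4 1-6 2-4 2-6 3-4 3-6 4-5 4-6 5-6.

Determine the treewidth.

A width-2 tree decomposition is:
Bags: B1 = {1, 4, 6}  B2 = {2, 4, 6}  B3 = {3, 4, 6}  B4 = {4, 5, 6}
Tree: B1–B2, B1–B3, B3–B4
Every bag has size at most 3, so the width is 3 − 1 = 2 and tw(G) ≤ 2. Conversely, {1, 4, 6} is a clique of size 3, and the vertices of any clique must share a bag in every tree decomposition; so some bag has ≥ 3 vertices and tw(G) ≥ 2. Hence tw(G) = 2 exactly.

2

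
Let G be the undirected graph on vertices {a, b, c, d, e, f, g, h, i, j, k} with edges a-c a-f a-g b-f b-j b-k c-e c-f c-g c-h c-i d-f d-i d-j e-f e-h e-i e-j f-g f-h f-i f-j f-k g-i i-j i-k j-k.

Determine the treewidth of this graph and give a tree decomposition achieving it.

The largest bag has 4 vertices, giving width 3; this decomposition certifies tw(G) ≤ 3. Conversely, {c, e, f, h} is a clique of size 4, and the vertices of any clique must share a bag in every tree decomposition; so some bag has ≥ 4 vertices and tw(G) ≥ 3. Therefore the treewidth is 3.

Treewidth 3.
One such decomposition:
Bags: B1 = {c, e, f, i}  B2 = {c, f, g, i}  B3 = {e, f, i, j}  B4 = {f, i, j, k}  B5 = {b, f, j, k}  B6 = {c, e, f, h}  B7 = {d, f, i, j}  B8 = {a, c, f, g}
Tree: B1–B2, B1–B3, B3–B4, B4–B5, B1–B6, B3–B7, B2–B8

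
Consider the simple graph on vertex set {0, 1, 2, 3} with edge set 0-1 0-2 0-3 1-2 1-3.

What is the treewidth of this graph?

2

A width-2 tree decomposition is:
Bags: B1 = {0, 1, 2}  B2 = {0, 1, 3}
Tree: B1–B2
The largest bag has 3 vertices, giving width 2; this decomposition certifies tw(G) ≤ 2. On the other hand G contains the 3-clique {0, 1, 2}. A clique must lie in a single bag of any decomposition, so no decomposition can have width below 2. Hence tw(G) = 2 exactly.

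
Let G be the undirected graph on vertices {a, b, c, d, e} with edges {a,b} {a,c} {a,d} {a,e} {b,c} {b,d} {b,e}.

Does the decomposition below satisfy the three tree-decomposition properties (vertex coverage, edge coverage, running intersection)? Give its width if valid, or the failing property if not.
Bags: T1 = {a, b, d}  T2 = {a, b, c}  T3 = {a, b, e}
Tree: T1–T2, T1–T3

Every vertex of G appears in some bag (union = {a, b, c, d, e}); every edge is covered by a bag; and for each vertex v the set of bags containing v is connected in the bag tree. The decomposition is therefore valid. The largest bag has 3 vertices, so the width is 2.

Yes; width 2.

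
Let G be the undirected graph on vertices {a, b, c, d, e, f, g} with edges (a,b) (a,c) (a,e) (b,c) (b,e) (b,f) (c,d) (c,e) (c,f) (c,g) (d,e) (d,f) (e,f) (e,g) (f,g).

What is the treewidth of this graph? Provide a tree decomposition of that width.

Every bag has size at most 4, so the width is 4 − 1 = 3 and tw(G) ≤ 3. On the other hand G contains the 4-clique {a, b, c, e}. A clique must lie in a single bag of any decomposition, so no decomposition can have width below 3. Hence tw(G) = 3 exactly.

Treewidth 3.
One such decomposition:
Bags: B1 = {c, e, f, g}  B2 = {c, d, e, f}  B3 = {b, c, e, f}  B4 = {a, b, c, e}
Tree: B1–B2, B2–B3, B3–B4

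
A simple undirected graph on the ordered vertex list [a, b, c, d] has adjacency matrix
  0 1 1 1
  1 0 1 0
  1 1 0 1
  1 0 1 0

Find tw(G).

2

A width-2 tree decomposition is:
Bags: B1 = {a, b, c}  B2 = {a, c, d}
Tree: B1–B2
Every bag has size at most 3, so the width is 3 − 1 = 2 and tw(G) ≤ 2. On the other hand G contains the 3-clique {a, c, d}. A clique must lie in a single bag of any decomposition, so no decomposition can have width below 2. Combining the bounds, tw(G) = 2.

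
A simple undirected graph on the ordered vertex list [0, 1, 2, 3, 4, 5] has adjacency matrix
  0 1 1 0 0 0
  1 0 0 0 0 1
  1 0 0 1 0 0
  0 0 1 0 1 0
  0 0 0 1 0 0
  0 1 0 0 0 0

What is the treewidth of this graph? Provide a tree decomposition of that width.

Each bag holds 2 vertices, so the decomposition has width 1, which upper-bounds the treewidth. G has an edge, so its treewidth is at least 1. The upper and lower bounds meet at 1, so that is the treewidth.

Treewidth 1.
One such decomposition:
Bags: B1 = {1, 5}  B2 = {0, 1}  B3 = {0, 2}  B4 = {2, 3}  B5 = {3, 4}
Tree: B1–B2, B2–B3, B3–B4, B4–B5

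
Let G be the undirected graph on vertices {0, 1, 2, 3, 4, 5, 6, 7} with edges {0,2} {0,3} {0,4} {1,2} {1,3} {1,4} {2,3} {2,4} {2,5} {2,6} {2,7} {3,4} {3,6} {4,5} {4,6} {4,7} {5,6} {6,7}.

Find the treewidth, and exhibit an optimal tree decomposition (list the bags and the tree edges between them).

Treewidth 3.
One such decomposition:
Bags: B1 = {1, 2, 3, 4}  B2 = {2, 3, 4, 6}  B3 = {0, 2, 3, 4}  B4 = {2, 4, 5, 6}  B5 = {2, 4, 6, 7}
Tree: B1–B2, B1–B3, B2–B4, B2–B5

Every bag has size at most 4, so the width is 4 − 1 = 3 and tw(G) ≤ 3. Conversely, {0, 2, 3, 4} is a clique of size 4, and the vertices of any clique must share a bag in every tree decomposition; so some bag has ≥ 4 vertices and tw(G) ≥ 3. The upper and lower bounds meet at 3, so that is the treewidth.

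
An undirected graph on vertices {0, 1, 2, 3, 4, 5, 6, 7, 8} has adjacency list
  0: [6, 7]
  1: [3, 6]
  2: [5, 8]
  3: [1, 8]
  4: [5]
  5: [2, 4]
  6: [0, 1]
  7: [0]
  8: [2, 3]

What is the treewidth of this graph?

A width-1 tree decomposition is:
Bags: B1 = {0, 7}  B2 = {0, 6}  B3 = {1, 6}  B4 = {1, 3}  B5 = {3, 8}  B6 = {2, 8}  B7 = {2, 5}  B8 = {4, 5}
Tree: B1–B2, B2–B3, B3–B4, B4–B5, B5–B6, B6–B7, B7–B8
The largest bag has 2 vertices, giving width 1; this decomposition certifies tw(G) ≤ 1. Since G has at least one edge (e.g. 7–0), it is not an edgeless graph, so tw(G) ≥ 1. Hence tw(G) = 1 exactly.

1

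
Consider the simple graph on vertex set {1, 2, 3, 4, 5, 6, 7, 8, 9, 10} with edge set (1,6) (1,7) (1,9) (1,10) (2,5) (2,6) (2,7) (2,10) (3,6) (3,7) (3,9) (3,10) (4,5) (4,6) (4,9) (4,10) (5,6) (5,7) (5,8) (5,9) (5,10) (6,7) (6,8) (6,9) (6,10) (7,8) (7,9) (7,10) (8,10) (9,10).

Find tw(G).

A width-4 tree decomposition is:
Bags: B1 = {5, 6, 7, 9, 10}  B2 = {2, 5, 6, 7, 10}  B3 = {3, 6, 7, 9, 10}  B4 = {1, 6, 7, 9, 10}  B5 = {5, 6, 7, 8, 10}  B6 = {4, 5, 6, 9, 10}
Tree: B1–B2, B1–B3, B1–B4, B2–B5, B1–B6
The largest bag has 5 vertices, giving width 4; this decomposition certifies tw(G) ≤ 4. For the lower bound, the 5 vertices {4, 5, 6, 9, 10} are pairwise adjacent, and any tree decomposition puts a clique entirely inside one bag — forcing width ≥ 4. The upper and lower bounds meet at 4, so that is the treewidth.

4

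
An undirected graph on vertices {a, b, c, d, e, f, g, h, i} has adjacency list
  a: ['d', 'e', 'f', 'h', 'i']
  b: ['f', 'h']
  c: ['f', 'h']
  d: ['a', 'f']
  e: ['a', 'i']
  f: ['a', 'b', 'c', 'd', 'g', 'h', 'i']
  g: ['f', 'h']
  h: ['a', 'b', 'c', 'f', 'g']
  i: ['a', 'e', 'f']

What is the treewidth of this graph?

2

A width-2 tree decomposition is:
Bags: B1 = {a, f, h}  B2 = {a, d, f}  B3 = {b, f, h}  B4 = {f, g, h}  B5 = {c, f, h}  B6 = {a, f, i}  B7 = {a, e, i}
Tree: B1–B2, B1–B3, B1–B4, B1–B5, B2–B6, B6–B7
The largest bag has 3 vertices, giving width 2; this decomposition certifies tw(G) ≤ 2. For the lower bound, the 3 vertices {a, e, i} are pairwise adjacent, and any tree decomposition puts a clique entirely inside one bag — forcing width ≥ 2. The upper and lower bounds meet at 2, so that is the treewidth.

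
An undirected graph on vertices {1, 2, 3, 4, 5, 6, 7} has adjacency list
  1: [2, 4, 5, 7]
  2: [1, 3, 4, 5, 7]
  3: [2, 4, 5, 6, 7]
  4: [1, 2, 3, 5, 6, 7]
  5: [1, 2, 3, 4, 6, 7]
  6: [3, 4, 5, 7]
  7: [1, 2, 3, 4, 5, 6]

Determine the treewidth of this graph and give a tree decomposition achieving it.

Treewidth 4.
One optimal decomposition is:
Bags: B1 = {3, 4, 5, 6, 7}  B2 = {2, 3, 4, 5, 7}  B3 = {1, 2, 4, 5, 7}
Tree: B1–B2, B2–B3

Each bag holds 5 vertices, so the decomposition has width 4, which upper-bounds the treewidth. Conversely, {1, 2, 4, 5, 7} is a clique of size 5, and the vertices of any clique must share a bag in every tree decomposition; so some bag has ≥ 5 vertices and tw(G) ≥ 4. Hence tw(G) = 4 exactly.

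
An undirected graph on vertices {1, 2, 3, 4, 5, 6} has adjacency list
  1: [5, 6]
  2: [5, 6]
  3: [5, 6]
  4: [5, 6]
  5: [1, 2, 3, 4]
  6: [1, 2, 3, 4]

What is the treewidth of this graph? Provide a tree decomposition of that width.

Each bag holds 3 vertices, so the decomposition has width 2, which upper-bounds the treewidth. Since 1–5–3–6–1 is a cycle in G, G is not acyclic. Forests are exactly the graphs of treewidth ≤ 1, so tw(G) ≥ 2. The upper and lower bounds meet at 2, so that is the treewidth.

Treewidth 2.
One such decomposition:
Bags: B1 = {1, 5, 6}  B2 = {3, 5, 6}  B3 = {4, 5, 6}  B4 = {2, 5, 6}
Tree: B1–B2, B2–B3, B3–B4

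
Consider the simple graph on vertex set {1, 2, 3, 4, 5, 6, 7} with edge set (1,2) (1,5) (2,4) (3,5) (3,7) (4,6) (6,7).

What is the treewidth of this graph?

A width-2 tree decomposition is:
Bags: B1 = {1, 2, 4}  B2 = {1, 4, 6}  B3 = {1, 6, 7}  B4 = {1, 3, 7}  B5 = {1, 3, 5}
Tree: B1–B2, B2–B3, B3–B4, B4–B5
The largest bag has 3 vertices, giving width 2; this decomposition certifies tw(G) ≤ 2. For the lower bound, G contains the cycle 1–2–4–6–7–3–5–1, so G is not a forest; only forests have treewidth ≤ 1, hence tw(G) ≥ 2. Therefore the treewidth is 2.

2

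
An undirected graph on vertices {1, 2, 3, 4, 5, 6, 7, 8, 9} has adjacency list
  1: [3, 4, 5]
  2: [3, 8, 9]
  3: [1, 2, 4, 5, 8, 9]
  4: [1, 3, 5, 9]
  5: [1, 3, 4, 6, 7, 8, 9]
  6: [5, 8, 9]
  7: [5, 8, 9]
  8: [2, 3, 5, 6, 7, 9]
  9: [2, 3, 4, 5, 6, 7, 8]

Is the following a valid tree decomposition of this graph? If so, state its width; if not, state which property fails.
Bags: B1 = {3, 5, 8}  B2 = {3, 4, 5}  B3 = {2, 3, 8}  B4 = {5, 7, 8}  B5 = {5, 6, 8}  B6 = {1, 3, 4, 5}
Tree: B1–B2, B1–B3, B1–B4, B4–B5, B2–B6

No — vertex 9 appears in no bag.

A tree decomposition must satisfy three properties: every vertex lies in some bag; for every edge, both endpoints lie together in some bag; and for every vertex, the bags containing it form a connected subtree. Here vertex 9 appears in no bag, so the decomposition is invalid.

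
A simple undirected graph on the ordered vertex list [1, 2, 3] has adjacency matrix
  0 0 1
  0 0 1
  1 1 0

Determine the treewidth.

1

A width-1 tree decomposition is:
Bags: B1 = {1, 3}  B2 = {2, 3}
Tree: B1–B2
Every bag has size at most 2, so the width is 2 − 1 = 1 and tw(G) ≤ 1. Any graph with an edge has treewidth ≥ 1, and G has the edge 3–1. Combining the bounds, tw(G) = 1.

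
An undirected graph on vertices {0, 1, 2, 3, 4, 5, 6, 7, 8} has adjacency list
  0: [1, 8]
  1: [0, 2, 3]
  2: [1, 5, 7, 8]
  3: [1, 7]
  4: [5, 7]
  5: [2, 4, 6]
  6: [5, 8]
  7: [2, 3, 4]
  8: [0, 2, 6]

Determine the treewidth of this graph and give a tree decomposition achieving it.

Each bag holds 4 vertices, so the decomposition has width 3, which upper-bounds the treewidth. For the lower bound: the 4 vertex sets {4,5,6}, {8}, {2}, {0,1,3,7} are disjoint, each induces a connected subgraph, and every pair is joined by at least one edge of G. Contracting each set to a single vertex therefore yields K_{4} as a minor, and since treewidth is minor-monotone, tw(G) ≥ tw(K_{4}) = 3. The upper and lower bounds meet at 3, so that is the treewidth.

Treewidth 3.
One optimal decomposition is:
Bags: B1 = {4, 5, 6, 8}  B2 = {2, 4, 5, 8}  B3 = {2, 4, 7, 8}  B4 = {0, 2, 7, 8}  B5 = {0, 1, 2, 7}  B6 = {0, 1, 3, 7}
Tree: B1–B2, B2–B3, B3–B4, B4–B5, B5–B6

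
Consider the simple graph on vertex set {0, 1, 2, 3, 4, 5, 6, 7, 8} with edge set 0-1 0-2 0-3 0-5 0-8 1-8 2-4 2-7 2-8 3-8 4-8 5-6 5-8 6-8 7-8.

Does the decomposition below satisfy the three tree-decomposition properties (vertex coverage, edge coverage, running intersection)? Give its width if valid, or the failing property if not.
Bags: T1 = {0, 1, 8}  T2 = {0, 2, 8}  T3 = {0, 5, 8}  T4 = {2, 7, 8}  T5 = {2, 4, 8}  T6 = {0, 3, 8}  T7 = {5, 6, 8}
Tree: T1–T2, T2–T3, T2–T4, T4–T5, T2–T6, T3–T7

Checking the three conditions: (i) the bags cover all of {0, 1, 2, 3, 4, 5, 6, 7, 8}; (ii) for each edge, some bag contains both endpoints; (iii) the bags containing any fixed vertex form a subtree. All hold, so the decomposition is valid with width 3 − 1 = 2.

Yes; width 2.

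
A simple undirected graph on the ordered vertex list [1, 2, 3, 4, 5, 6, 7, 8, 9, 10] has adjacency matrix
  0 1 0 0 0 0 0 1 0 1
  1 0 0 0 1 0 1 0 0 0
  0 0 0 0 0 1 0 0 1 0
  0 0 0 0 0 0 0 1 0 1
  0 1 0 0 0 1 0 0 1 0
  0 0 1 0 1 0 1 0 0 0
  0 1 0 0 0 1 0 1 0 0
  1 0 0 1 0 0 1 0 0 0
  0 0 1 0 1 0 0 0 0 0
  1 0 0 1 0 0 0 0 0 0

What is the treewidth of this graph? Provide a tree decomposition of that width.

The largest bag has 3 vertices, giving width 2; this decomposition certifies tw(G) ≤ 2. Since 10–4–8–1–10 is a cycle in G, G is not acyclic. Forests are exactly the graphs of treewidth ≤ 1, so tw(G) ≥ 2. Hence tw(G) = 2 exactly.

Treewidth 2.
Bags: B1 = {1, 4, 10}  B2 = {1, 4, 8}  B3 = {1, 2, 8}  B4 = {2, 7, 8}  B5 = {2, 5, 7}  B6 = {5, 6, 7}  B7 = {5, 6, 9}  B8 = {3, 6, 9}
Tree: B1–B2, B2–B3, B3–B4, B4–B5, B5–B6, B6–B7, B7–B8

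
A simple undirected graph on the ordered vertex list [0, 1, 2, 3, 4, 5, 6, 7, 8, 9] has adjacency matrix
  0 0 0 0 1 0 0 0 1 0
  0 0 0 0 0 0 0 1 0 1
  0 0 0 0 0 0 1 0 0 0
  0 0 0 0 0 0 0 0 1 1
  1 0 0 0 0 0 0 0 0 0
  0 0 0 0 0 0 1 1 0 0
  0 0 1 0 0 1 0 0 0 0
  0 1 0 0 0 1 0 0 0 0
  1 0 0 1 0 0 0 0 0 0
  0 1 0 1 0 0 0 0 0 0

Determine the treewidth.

A width-1 tree decomposition is:
Bags: B1 = {0, 4}  B2 = {0, 8}  B3 = {3, 8}  B4 = {3, 9}  B5 = {1, 9}  B6 = {1, 7}  B7 = {5, 7}  B8 = {5, 6}  B9 = {2, 6}
Tree: B1–B2, B2–B3, B3–B4, B4–B5, B5–B6, B6–B7, B7–B8, B8–B9
Each bag holds 2 vertices, so the decomposition has width 1, which upper-bounds the treewidth. Since G has at least one edge (e.g. 4–0), it is not an edgeless graph, so tw(G) ≥ 1. Therefore the treewidth is 1.

1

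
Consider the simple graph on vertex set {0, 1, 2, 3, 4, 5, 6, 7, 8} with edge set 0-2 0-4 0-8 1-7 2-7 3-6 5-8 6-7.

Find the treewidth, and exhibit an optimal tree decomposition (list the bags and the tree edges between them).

Each bag holds 2 vertices, so the decomposition has width 1, which upper-bounds the treewidth. Since G has at least one edge (e.g. 0–2), it is not an edgeless graph, so tw(G) ≥ 1. The upper and lower bounds meet at 1, so that is the treewidth.

Treewidth 1.
One such decomposition:
Bags: B1 = {0, 2}  B2 = {0, 8}  B3 = {2, 7}  B4 = {5, 8}  B5 = {1, 7}  B6 = {6, 7}  B7 = {3, 6}  B8 = {0, 4}
Tree: B1–B2, B1–B3, B2–B4, B3–B5, B5–B6, B6–B7, B2–B8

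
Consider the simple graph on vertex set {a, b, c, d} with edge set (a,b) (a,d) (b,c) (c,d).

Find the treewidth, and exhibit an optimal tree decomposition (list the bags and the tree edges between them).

Treewidth 2.
One such decomposition:
Bags: B1 = {a, c, d}  B2 = {a, b, c}
Tree: B1–B2

Every bag has size at most 3, so the width is 3 − 1 = 2 and tw(G) ≤ 2. The edges a–d–c–b–a form a cycle, so G is not a tree and its treewidth is at least 2. The upper and lower bounds meet at 2, so that is the treewidth.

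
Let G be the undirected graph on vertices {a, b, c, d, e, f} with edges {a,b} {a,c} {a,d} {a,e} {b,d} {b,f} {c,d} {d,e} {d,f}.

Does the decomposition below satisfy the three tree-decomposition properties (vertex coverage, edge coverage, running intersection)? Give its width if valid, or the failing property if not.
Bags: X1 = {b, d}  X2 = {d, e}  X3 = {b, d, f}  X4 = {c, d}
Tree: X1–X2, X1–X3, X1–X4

No — vertex a appears in no bag.

A tree decomposition must satisfy three properties: every vertex lies in some bag; for every edge, both endpoints lie together in some bag; and for every vertex, the bags containing it form a connected subtree. Here vertex a appears in no bag, so the decomposition is invalid.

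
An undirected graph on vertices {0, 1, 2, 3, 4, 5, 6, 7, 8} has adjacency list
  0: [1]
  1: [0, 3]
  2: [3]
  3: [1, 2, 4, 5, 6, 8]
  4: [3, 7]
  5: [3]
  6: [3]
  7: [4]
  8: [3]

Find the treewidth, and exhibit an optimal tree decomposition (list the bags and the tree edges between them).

Treewidth 1.
One such decomposition:
Bags: B1 = {3, 8}  B2 = {2, 3}  B3 = {3, 5}  B4 = {1, 3}  B5 = {3, 4}  B6 = {4, 7}  B7 = {0, 1}  B8 = {3, 6}
Tree: B1–B2, B1–B3, B1–B4, B2–B5, B5–B6, B4–B7, B3–B8

Every bag has size at most 2, so the width is 2 − 1 = 1 and tw(G) ≤ 1. Since G has at least one edge (e.g. 3–8), it is not an edgeless graph, so tw(G) ≥ 1. Combining the bounds, tw(G) = 1.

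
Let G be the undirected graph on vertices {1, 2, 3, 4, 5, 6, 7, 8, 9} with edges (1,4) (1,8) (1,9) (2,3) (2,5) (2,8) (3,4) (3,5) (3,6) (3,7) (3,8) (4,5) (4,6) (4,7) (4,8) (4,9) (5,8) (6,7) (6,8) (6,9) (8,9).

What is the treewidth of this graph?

3

A width-3 tree decomposition is:
Bags: B1 = {3, 4, 6, 8}  B2 = {3, 4, 5, 8}  B3 = {3, 4, 6, 7}  B4 = {4, 6, 8, 9}  B5 = {2, 3, 5, 8}  B6 = {1, 4, 8, 9}
Tree: B1–B2, B1–B3, B1–B4, B2–B5, B4–B6
Every bag has size at most 4, so the width is 4 − 1 = 3 and tw(G) ≤ 3. Conversely, {2, 3, 5, 8} is a clique of size 4, and the vertices of any clique must share a bag in every tree decomposition; so some bag has ≥ 4 vertices and tw(G) ≥ 3. The upper and lower bounds meet at 3, so that is the treewidth.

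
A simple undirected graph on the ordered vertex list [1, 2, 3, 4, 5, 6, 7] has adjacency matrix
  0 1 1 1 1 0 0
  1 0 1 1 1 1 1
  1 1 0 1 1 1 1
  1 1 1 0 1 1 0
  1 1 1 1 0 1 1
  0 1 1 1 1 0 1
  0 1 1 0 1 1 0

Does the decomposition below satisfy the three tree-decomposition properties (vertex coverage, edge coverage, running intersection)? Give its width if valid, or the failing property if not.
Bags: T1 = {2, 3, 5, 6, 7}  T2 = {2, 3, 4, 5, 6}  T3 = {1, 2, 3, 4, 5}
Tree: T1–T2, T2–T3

Yes; width 4.

Checking the three conditions: (i) the bags cover all of {1, 2, 3, 4, 5, 6, 7}; (ii) for each edge, some bag contains both endpoints; (iii) the bags containing any fixed vertex form a subtree. All hold, so the decomposition is valid with width 5 − 1 = 4.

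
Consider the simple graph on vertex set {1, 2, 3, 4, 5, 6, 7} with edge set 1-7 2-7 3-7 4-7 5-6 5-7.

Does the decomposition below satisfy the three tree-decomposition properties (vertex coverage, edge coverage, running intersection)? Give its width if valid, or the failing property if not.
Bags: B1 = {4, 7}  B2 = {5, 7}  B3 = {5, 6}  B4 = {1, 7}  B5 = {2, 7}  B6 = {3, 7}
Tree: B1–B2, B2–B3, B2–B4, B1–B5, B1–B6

Vertex coverage: the bags together contain {1, 2, 3, 4, 5, 6, 7}, the full vertex set. Edge coverage: each edge of G has both endpoints in at least one bag. Running intersection: for every vertex, the bags containing it form a connected subtree. All three properties hold, so this is a valid tree decomposition of width max|bag| − 1 = 1, and hence tw(G) ≤ 1.

Yes; width 1.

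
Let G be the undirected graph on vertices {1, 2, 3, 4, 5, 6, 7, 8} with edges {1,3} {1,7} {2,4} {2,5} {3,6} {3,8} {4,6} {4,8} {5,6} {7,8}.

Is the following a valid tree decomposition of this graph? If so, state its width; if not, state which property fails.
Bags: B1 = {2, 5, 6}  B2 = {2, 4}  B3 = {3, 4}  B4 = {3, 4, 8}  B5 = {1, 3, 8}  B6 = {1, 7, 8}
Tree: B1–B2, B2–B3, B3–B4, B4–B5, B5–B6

A tree decomposition must satisfy three properties: every vertex lies in some bag; for every edge, both endpoints lie together in some bag; and for every vertex, the bags containing it form a connected subtree. Here edge (6,4) lies in no bag, so the decomposition is invalid.

No — edge (6,4) lies in no bag.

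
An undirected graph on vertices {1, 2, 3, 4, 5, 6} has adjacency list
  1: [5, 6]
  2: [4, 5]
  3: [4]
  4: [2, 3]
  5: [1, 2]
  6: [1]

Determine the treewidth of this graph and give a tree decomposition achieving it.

Treewidth 1.
One optimal decomposition is:
Bags: B1 = {3, 4}  B2 = {2, 4}  B3 = {2, 5}  B4 = {1, 5}  B5 = {1, 6}
Tree: B1–B2, B2–B3, B3–B4, B4–B5

Each bag holds 2 vertices, so the decomposition has width 1, which upper-bounds the treewidth. Any graph with an edge has treewidth ≥ 1, and G has the edge 3–4. Combining the bounds, tw(G) = 1.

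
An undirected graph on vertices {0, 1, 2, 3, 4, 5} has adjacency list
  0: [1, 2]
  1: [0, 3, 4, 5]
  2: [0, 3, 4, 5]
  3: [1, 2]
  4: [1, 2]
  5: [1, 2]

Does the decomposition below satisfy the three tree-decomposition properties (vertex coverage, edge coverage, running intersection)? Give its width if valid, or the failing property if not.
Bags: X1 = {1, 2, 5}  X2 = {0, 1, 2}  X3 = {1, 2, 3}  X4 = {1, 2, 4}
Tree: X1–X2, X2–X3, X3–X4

Checking the three conditions: (i) the bags cover all of {0, 1, 2, 3, 4, 5}; (ii) for each edge, some bag contains both endpoints; (iii) the bags containing any fixed vertex form a subtree. All hold, so the decomposition is valid with width 3 − 1 = 2.

Yes; width 2.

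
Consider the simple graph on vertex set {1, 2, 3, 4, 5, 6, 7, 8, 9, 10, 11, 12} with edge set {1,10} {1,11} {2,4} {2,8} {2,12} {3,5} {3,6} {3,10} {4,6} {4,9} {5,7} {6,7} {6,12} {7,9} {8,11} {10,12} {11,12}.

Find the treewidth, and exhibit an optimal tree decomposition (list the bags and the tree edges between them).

The largest bag has 4 vertices, giving width 3; this decomposition certifies tw(G) ≤ 3. For the lower bound: the 4 vertex sets {1,8,11}, {10}, {12}, {2,3,4,6} are disjoint, each induces a connected subgraph, and every pair is joined by at least one edge of G. Contracting each set to a single vertex therefore yields K_{4} as a minor, and since treewidth is minor-monotone, tw(G) ≥ tw(K_{4}) = 3. Therefore the treewidth is 3.

Treewidth 3.
Bags: B1 = {1, 8, 10, 11}  B2 = {8, 10, 11, 12}  B3 = {2, 8, 10, 12}  B4 = {2, 3, 10, 12}  B5 = {2, 3, 6, 12}  B6 = {2, 3, 4, 6}  B7 = {3, 4, 5, 6}  B8 = {4, 5, 6, 7}  B9 = {4, 5, 7, 9}
Tree: B1–B2, B2–B3, B3–B4, B4–B5, B5–B6, B6–B7, B7–B8, B8–B9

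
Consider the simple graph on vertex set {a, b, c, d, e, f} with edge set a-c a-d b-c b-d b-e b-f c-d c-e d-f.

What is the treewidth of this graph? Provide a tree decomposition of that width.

The largest bag has 3 vertices, giving width 2; this decomposition certifies tw(G) ≤ 2. For the lower bound, the 3 vertices {a, c, d} are pairwise adjacent, and any tree decomposition puts a clique entirely inside one bag — forcing width ≥ 2. The upper and lower bounds meet at 2, so that is the treewidth.

Treewidth 2.
One optimal decomposition is:
Bags: B1 = {b, c, d}  B2 = {b, d, f}  B3 = {b, c, e}  B4 = {a, c, d}
Tree: B1–B2, B1–B3, B1–B4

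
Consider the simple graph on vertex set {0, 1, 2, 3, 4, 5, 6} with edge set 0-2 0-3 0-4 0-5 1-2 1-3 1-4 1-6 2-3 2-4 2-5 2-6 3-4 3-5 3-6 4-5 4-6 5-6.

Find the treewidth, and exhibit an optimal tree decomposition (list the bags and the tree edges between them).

Every bag has size at most 5, so the width is 5 − 1 = 4 and tw(G) ≤ 4. Conversely, {1, 2, 3, 4, 6} is a clique of size 5, and the vertices of any clique must share a bag in every tree decomposition; so some bag has ≥ 5 vertices and tw(G) ≥ 4. Therefore the treewidth is 4.

Treewidth 4.
One optimal decomposition is:
Bags: B1 = {1, 2, 3, 4, 6}  B2 = {2, 3, 4, 5, 6}  B3 = {0, 2, 3, 4, 5}
Tree: B1–B2, B2–B3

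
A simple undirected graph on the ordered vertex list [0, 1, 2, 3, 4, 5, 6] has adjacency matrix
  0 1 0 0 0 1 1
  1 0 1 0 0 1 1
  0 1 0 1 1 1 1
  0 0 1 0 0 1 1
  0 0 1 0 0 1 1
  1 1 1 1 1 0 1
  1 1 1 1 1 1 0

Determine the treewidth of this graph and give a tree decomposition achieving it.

Treewidth 3.
One such decomposition:
Bags: B1 = {2, 3, 5, 6}  B2 = {2, 4, 5, 6}  B3 = {1, 2, 5, 6}  B4 = {0, 1, 5, 6}
Tree: B1–B2, B2–B3, B3–B4

The largest bag has 4 vertices, giving width 3; this decomposition certifies tw(G) ≤ 3. For the lower bound, the 4 vertices {0, 1, 5, 6} are pairwise adjacent, and any tree decomposition puts a clique entirely inside one bag — forcing width ≥ 3. Therefore the treewidth is 3.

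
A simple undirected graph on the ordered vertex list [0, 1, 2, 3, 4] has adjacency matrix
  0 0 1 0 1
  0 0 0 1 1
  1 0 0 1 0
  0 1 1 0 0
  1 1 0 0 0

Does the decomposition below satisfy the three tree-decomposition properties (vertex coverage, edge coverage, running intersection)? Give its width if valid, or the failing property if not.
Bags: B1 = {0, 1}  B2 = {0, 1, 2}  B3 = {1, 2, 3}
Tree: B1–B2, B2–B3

No — vertex 4 appears in no bag.

A tree decomposition must satisfy three properties: every vertex lies in some bag; for every edge, both endpoints lie together in some bag; and for every vertex, the bags containing it form a connected subtree. Here vertex 4 appears in no bag, so the decomposition is invalid.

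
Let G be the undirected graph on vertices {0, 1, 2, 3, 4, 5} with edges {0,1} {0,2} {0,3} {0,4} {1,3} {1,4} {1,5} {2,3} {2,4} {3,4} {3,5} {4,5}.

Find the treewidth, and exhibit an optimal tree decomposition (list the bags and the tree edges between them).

Treewidth 3.
One such decomposition:
Bags: B1 = {0, 1, 3, 4}  B2 = {1, 3, 4, 5}  B3 = {0, 2, 3, 4}
Tree: B1–B2, B1–B3

The largest bag has 4 vertices, giving width 3; this decomposition certifies tw(G) ≤ 3. For the lower bound, the 4 vertices {0, 1, 3, 4} are pairwise adjacent, and any tree decomposition puts a clique entirely inside one bag — forcing width ≥ 3. The upper and lower bounds meet at 3, so that is the treewidth.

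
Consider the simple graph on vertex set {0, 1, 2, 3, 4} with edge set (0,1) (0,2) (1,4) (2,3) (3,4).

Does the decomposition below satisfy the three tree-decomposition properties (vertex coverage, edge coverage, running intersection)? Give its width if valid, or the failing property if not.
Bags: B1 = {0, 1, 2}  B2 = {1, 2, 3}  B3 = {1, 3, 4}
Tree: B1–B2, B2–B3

Checking the three conditions: (i) the bags cover all of {0, 1, 2, 3, 4}; (ii) for each edge, some bag contains both endpoints; (iii) the bags containing any fixed vertex form a subtree. All hold, so the decomposition is valid with width 3 − 1 = 2.

Yes; width 2.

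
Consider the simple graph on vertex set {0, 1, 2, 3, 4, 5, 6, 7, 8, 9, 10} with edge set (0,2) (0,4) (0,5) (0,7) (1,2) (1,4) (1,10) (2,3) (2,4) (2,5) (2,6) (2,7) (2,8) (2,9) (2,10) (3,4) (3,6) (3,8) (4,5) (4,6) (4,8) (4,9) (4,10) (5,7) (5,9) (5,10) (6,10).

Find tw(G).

A width-3 tree decomposition is:
Bags: B1 = {0, 2, 4, 5}  B2 = {2, 4, 5, 9}  B3 = {2, 4, 5, 10}  B4 = {0, 2, 5, 7}  B5 = {2, 4, 6, 10}  B6 = {2, 3, 4, 6}  B7 = {2, 3, 4, 8}  B8 = {1, 2, 4, 10}
Tree: B1–B2, B2–B3, B1–B4, B3–B5, B5–B6, B6–B7, B5–B8
Every bag has size at most 4, so the width is 4 − 1 = 3 and tw(G) ≤ 3. For the lower bound, the 4 vertices {1, 2, 4, 10} are pairwise adjacent, and any tree decomposition puts a clique entirely inside one bag — forcing width ≥ 3. Therefore the treewidth is 3.

3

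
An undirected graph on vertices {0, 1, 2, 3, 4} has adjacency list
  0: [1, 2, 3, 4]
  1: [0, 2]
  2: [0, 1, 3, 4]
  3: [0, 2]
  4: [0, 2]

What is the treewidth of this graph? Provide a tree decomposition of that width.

Treewidth 2.
One optimal decomposition is:
Bags: B1 = {0, 2, 4}  B2 = {0, 1, 2}  B3 = {0, 2, 3}
Tree: B1–B2, B2–B3

The largest bag has 3 vertices, giving width 2; this decomposition certifies tw(G) ≤ 2. On the other hand G contains the 3-clique {0, 1, 2}. A clique must lie in a single bag of any decomposition, so no decomposition can have width below 2. Hence tw(G) = 2 exactly.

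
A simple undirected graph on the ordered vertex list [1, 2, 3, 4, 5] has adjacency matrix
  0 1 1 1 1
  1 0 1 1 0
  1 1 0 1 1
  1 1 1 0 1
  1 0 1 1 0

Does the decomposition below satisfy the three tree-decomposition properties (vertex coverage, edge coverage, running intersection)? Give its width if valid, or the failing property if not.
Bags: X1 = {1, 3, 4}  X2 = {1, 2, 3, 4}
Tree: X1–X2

No — vertex 5 appears in no bag.

A tree decomposition must satisfy three properties: every vertex lies in some bag; for every edge, both endpoints lie together in some bag; and for every vertex, the bags containing it form a connected subtree. Here vertex 5 appears in no bag, so the decomposition is invalid.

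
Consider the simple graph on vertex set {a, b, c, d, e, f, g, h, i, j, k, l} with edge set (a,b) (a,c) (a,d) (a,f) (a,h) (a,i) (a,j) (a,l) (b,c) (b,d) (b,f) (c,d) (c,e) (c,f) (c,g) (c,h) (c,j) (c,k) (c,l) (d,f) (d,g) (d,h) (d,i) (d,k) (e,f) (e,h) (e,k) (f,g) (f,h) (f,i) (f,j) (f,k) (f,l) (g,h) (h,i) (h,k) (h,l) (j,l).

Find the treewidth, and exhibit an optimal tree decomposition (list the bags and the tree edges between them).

Each bag holds 5 vertices, so the decomposition has width 4, which upper-bounds the treewidth. For the lower bound, the 5 vertices {a, c, f, j, l} are pairwise adjacent, and any tree decomposition puts a clique entirely inside one bag — forcing width ≥ 4. Combining the bounds, tw(G) = 4.

Treewidth 4.
Bags: B1 = {a, c, d, f, h}  B2 = {a, b, c, d, f}  B3 = {a, c, f, h, l}  B4 = {c, d, f, h, k}  B5 = {a, d, f, h, i}  B6 = {c, d, f, g, h}  B7 = {a, c, f, j, l}  B8 = {c, e, f, h, k}
Tree: B1–B2, B1–B3, B1–B4, B1–B5, B1–B6, B3–B7, B4–B8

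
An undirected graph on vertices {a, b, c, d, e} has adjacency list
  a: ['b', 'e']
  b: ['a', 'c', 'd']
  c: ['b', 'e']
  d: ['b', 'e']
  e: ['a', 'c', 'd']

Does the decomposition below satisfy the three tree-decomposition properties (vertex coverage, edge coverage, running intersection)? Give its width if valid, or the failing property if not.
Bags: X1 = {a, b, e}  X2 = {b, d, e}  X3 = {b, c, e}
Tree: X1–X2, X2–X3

Checking the three conditions: (i) the bags cover all of {a, b, c, d, e}; (ii) for each edge, some bag contains both endpoints; (iii) the bags containing any fixed vertex form a subtree. All hold, so the decomposition is valid with width 3 − 1 = 2.

Yes; width 2.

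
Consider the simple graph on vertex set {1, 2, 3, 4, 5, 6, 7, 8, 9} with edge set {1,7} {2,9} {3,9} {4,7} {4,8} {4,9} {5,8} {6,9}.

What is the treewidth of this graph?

A width-1 tree decomposition is:
Bags: B1 = {3, 9}  B2 = {4, 9}  B3 = {4, 7}  B4 = {4, 8}  B5 = {5, 8}  B6 = {6, 9}  B7 = {2, 9}  B8 = {1, 7}
Tree: B1–B2, B2–B3, B2–B4, B4–B5, B2–B6, B2–B7, B3–B8
Each bag holds 2 vertices, so the decomposition has width 1, which upper-bounds the treewidth. Any graph with an edge has treewidth ≥ 1, and G has the edge 3–9. Hence tw(G) = 1 exactly.

1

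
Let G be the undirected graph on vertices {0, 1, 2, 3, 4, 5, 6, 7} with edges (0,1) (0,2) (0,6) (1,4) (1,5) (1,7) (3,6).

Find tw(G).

A width-1 tree decomposition is:
Bags: B1 = {0, 1}  B2 = {1, 4}  B3 = {1, 7}  B4 = {1, 5}  B5 = {0, 6}  B6 = {0, 2}  B7 = {3, 6}
Tree: B1–B2, B1–B3, B1–B4, B1–B5, B5–B6, B5–B7
Every bag has size at most 2, so the width is 2 − 1 = 1 and tw(G) ≤ 1. Since G has at least one edge (e.g. 1–0), it is not an edgeless graph, so tw(G) ≥ 1. Hence tw(G) = 1 exactly.

1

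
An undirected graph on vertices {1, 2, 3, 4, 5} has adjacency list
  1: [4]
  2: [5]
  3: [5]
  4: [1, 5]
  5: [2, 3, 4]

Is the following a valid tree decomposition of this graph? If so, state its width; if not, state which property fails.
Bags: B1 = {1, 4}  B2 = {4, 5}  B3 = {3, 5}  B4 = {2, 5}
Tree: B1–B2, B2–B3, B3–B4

Yes; width 1.

Every vertex of G appears in some bag (union = {1, 2, 3, 4, 5}); every edge is covered by a bag; and for each vertex v the set of bags containing v is connected in the bag tree. The decomposition is therefore valid. The largest bag has 2 vertices, so the width is 1.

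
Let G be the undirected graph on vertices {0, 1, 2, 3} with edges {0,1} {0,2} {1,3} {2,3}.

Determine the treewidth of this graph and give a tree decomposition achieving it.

The largest bag has 3 vertices, giving width 2; this decomposition certifies tw(G) ≤ 2. For the lower bound, G contains the cycle 1–3–2–0–1, so G is not a forest; only forests have treewidth ≤ 1, hence tw(G) ≥ 2. Combining the bounds, tw(G) = 2.

Treewidth 2.
Bags: B1 = {1, 2, 3}  B2 = {0, 1, 2}
Tree: B1–B2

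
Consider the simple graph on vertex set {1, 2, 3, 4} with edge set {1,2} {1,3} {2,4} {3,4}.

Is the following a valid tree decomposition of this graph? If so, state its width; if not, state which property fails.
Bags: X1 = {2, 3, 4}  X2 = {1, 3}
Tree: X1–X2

A tree decomposition must satisfy three properties: every vertex lies in some bag; for every edge, both endpoints lie together in some bag; and for every vertex, the bags containing it form a connected subtree. Here edge (2,1) lies in no bag, so the decomposition is invalid.

No — edge (2,1) lies in no bag.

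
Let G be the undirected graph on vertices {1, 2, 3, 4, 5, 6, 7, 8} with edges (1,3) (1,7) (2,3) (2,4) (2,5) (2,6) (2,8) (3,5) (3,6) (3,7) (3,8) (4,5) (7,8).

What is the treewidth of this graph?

A width-2 tree decomposition is:
Bags: B1 = {2, 3, 6}  B2 = {2, 3, 5}  B3 = {2, 4, 5}  B4 = {2, 3, 8}  B5 = {3, 7, 8}  B6 = {1, 3, 7}
Tree: B1–B2, B2–B3, B1–B4, B4–B5, B5–B6
The largest bag has 3 vertices, giving width 2; this decomposition certifies tw(G) ≤ 2. On the other hand G contains the 3-clique {1, 3, 7}. A clique must lie in a single bag of any decomposition, so no decomposition can have width below 2. Hence tw(G) = 2 exactly.

2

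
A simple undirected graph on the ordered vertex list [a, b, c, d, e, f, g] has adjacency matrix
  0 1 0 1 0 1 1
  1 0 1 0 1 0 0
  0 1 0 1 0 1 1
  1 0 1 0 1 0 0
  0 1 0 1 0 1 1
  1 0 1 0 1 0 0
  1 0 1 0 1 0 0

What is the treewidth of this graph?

A width-3 tree decomposition is:
Bags: B1 = {a, c, e, f}  B2 = {a, c, d, e}  B3 = {a, c, e, g}  B4 = {a, b, c, e}
Tree: B1–B2, B2–B3, B3–B4
Every bag has size at most 4, so the width is 4 − 1 = 3 and tw(G) ≤ 3. For the lower bound: the 4 vertex sets {e,f}, {c,d}, {a}, {g} are disjoint, each induces a connected subgraph, and every pair is joined by at least one edge of G. Contracting each set to a single vertex therefore yields K_{4} as a minor, and since treewidth is minor-monotone, tw(G) ≥ tw(K_{4}) = 3. Therefore the treewidth is 3.

3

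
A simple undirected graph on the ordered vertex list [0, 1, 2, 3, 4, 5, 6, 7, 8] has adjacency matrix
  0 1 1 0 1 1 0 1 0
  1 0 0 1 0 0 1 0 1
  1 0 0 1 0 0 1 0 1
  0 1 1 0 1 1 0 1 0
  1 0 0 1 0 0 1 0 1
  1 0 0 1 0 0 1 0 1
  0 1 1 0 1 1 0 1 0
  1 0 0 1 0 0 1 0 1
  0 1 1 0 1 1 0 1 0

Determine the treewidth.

A width-4 tree decomposition is:
Bags: B1 = {0, 2, 3, 6, 8}  B2 = {0, 3, 4, 6, 8}  B3 = {0, 3, 6, 7, 8}  B4 = {0, 3, 5, 6, 8}  B5 = {0, 1, 3, 6, 8}
Tree: B1–B2, B2–B3, B3–B4, B4–B5
The largest bag has 5 vertices, giving width 4; this decomposition certifies tw(G) ≤ 4. For the lower bound: the 5 vertex sets {2,3}, {4,8}, {6,7}, {0}, {5} are disjoint, each induces a connected subgraph, and every pair is joined by at least one edge of G. Contracting each set to a single vertex therefore yields K_{5} as a minor, and since treewidth is minor-monotone, tw(G) ≥ tw(K_{5}) = 4. The upper and lower bounds meet at 4, so that is the treewidth.

4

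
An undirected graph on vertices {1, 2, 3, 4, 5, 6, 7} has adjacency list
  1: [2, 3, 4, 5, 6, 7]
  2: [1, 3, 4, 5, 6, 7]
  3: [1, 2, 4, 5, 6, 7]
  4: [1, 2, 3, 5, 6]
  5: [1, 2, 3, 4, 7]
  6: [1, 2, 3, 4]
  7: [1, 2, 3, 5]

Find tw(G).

A width-4 tree decomposition is:
Bags: B1 = {1, 2, 3, 4, 5}  B2 = {1, 2, 3, 5, 7}  B3 = {1, 2, 3, 4, 6}
Tree: B1–B2, B1–B3
Each bag holds 5 vertices, so the decomposition has width 4, which upper-bounds the treewidth. On the other hand G contains the 5-clique {1, 2, 3, 4, 5}. A clique must lie in a single bag of any decomposition, so no decomposition can have width below 4. Hence tw(G) = 4 exactly.

4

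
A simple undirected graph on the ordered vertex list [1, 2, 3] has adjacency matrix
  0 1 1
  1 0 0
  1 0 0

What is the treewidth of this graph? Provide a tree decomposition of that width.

Every bag has size at most 2, so the width is 2 − 1 = 1 and tw(G) ≤ 1. Since G has at least one edge (e.g. 1–2), it is not an edgeless graph, so tw(G) ≥ 1. The upper and lower bounds meet at 1, so that is the treewidth.

Treewidth 1.
One optimal decomposition is:
Bags: B1 = {1, 2}  B2 = {1, 3}
Tree: B1–B2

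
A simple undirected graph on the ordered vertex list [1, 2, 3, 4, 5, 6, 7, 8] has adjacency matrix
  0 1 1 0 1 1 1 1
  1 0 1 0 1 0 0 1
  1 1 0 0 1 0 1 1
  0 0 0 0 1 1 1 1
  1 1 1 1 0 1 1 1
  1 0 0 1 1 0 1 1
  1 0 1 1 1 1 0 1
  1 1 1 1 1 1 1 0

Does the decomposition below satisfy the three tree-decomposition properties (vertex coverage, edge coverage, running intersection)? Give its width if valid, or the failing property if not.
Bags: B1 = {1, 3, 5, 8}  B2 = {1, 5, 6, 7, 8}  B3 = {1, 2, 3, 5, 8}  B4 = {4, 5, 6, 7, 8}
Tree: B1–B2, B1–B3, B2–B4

A tree decomposition must satisfy three properties: every vertex lies in some bag; for every edge, both endpoints lie together in some bag; and for every vertex, the bags containing it form a connected subtree. Here edge (7,3) lies in no bag, so the decomposition is invalid.

No — edge (7,3) lies in no bag.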